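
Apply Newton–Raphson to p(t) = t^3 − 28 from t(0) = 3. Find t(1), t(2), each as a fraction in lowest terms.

p'(t) = 3t^2.
p(3) = −1, p'(3) = 27, so t(1) = 3 − (−1)/27 = 82/27.
p(82/27) = 244/19683, p'(82/27) = 6724/243, so t(2) = (82/27) − (244/19683)/(6724/243) = 413465/136161.

t(1) = 82/27, t(2) = 413465/136161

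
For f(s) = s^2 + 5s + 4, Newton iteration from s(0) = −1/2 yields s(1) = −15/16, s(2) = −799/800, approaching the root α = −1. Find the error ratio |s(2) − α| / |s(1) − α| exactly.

s(1) − α = −15/16 − (−1) = −15/16 + 1 = 1/16, so |s(1) − α| = 1/16.
s(2) − α = −799/800 − (−1) = −799/800 + 1 = 1/800, so |s(2) − α| = 1/800.
Ratio = (1/800) / (1/16) = 1/50.

1/50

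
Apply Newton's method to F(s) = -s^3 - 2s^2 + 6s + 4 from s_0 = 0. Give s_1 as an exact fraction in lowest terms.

F'(s) = -3s^2 - 4s + 6.
F(0) = 4, F'(0) = 6, so s_1 = 0 - 4/6 = -2/3.

-2/3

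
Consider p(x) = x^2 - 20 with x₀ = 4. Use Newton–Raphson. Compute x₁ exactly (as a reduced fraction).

p'(x) = 2x.
p(4) = -4, p'(4) = 8, so x₁ = 4 - (-4)/8 = 9/2.

9/2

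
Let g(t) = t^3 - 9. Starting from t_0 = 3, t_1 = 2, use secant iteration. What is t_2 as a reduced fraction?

39/19

g(3) = 18, g(2) = -1. t_2 = 2 - (-1)·(2 - 3)/((-1) - 18) = 39/19.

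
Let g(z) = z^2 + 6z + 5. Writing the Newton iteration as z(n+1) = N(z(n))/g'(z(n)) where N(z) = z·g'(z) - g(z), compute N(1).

g'(z) = 2z + 6.
N(z) = z·g'(z) - g(z) = z·(2z + 6) - (z^2 + 6z + 5) = z^2 - 5.
N(1) = -4.

-4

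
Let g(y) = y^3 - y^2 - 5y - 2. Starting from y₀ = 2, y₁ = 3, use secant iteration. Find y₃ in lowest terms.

g(2) = -8, g(3) = 1. y₂ = 3 - 1·(3 - 2)/(1 - (-8)) = 26/9.
g(3) = 1, g(26/9) = -496/729. y₃ = (26/9) - (-496/729)·((26/9) - 3)/((-496/729) - 1) = 3594/1225.

3594/1225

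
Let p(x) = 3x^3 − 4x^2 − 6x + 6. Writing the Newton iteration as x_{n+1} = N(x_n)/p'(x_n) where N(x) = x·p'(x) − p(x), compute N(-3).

−204

p'(x) = 9x^2 − 8x − 6.
N(x) = x·p'(x) − p(x) = x·(9x^2 − 8x − 6) − (3x^3 − 4x^2 − 6x + 6) = 6x^3 − 4x^2 − 6.
N(-3) = −204.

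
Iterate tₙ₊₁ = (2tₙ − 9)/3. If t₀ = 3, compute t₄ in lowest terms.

t₁ = (2·3 − 9)/3 = −1.
t₂ = (2·(−1) − 9)/3 = −11/3.
t₃ = (2·(−11/3) − 9)/3 = −49/9.
t₄ = (2·(−49/9) − 9)/3 = −179/27.

−179/27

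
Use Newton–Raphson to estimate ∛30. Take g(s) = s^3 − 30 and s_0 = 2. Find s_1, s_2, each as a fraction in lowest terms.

s_1 = 23/6, s_2 = 15407/4761

g'(s) = 3s^2.
g(2) = −22, g'(2) = 12, so s_1 = 2 − (−22)/12 = 23/6.
g(23/6) = 5687/216, g'(23/6) = 529/12, so s_2 = (23/6) − (5687/216)/(529/12) = 15407/4761.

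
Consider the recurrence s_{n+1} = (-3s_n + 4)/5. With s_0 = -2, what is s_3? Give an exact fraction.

s_1 = (-3·(-2) + 4)/5 = 2.
s_2 = (-3·2 + 4)/5 = -2/5.
s_3 = (-3·(-2/5) + 4)/5 = 26/25.

26/25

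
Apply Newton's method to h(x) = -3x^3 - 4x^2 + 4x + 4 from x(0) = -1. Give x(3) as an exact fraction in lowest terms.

h'(x) = -9x^2 - 8x + 4.
h(-1) = -1, h'(-1) = 3, so x(1) = (-1) - (-1)/3 = -2/3.
h(-2/3) = 4/9, h'(-2/3) = 16/3, so x(2) = (-2/3) - (4/9)/(16/3) = -3/4.
h(-3/4) = 1/64, h'(-3/4) = 79/16, so x(3) = (-3/4) - (1/64)/(79/16) = -119/158.

-119/158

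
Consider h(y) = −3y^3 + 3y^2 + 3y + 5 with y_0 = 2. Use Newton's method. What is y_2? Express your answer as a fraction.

14747/7560

h'(y) = −9y^2 + 6y + 3.
h(2) = −1, h'(2) = −21, so y_1 = 2 − (−1)/(−21) = 41/21.
h(41/21) = −104/3087, h'(41/21) = −960/49, so y_2 = (41/21) − (−104/3087)/(−960/49) = 14747/7560.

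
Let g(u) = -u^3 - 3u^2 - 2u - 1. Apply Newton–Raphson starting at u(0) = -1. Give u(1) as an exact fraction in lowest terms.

g'(u) = -3u^2 - 6u - 2.
g(-1) = -1, g'(-1) = 1, so u(1) = (-1) - (-1)/1 = 0.

0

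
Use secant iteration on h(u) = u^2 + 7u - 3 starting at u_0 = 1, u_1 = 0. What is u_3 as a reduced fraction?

24/59

h(1) = 5, h(0) = -3. u_2 = 0 - (-3)·(0 - 1)/((-3) - 5) = 3/8.
h(0) = -3, h(3/8) = -15/64. u_3 = (3/8) - (-15/64)·((3/8) - 0)/((-15/64) - (-3)) = 24/59.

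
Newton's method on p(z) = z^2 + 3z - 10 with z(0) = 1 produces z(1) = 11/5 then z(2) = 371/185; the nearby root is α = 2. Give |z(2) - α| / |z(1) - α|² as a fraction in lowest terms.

5/37

z(1) - α = 11/5 - 2 = 1/5, so |z(1) - α| = 1/5.
z(2) - α = 371/185 - 2 = 1/185, so |z(2) - α| = 1/185.
|z(1) - α|² = 1/25.
Ratio = (1/185) / (1/25) = 5/37.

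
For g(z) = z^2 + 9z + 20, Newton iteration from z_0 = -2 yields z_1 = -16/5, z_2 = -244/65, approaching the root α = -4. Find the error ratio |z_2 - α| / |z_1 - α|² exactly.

z_1 - α = -16/5 - (-4) = -16/5 + 4 = 4/5, so |z_1 - α| = 4/5.
z_2 - α = -244/65 - (-4) = -244/65 + 4 = 16/65, so |z_2 - α| = 16/65.
|z_1 - α|² = 16/25.
Ratio = (16/65) / (16/25) = 5/13.

5/13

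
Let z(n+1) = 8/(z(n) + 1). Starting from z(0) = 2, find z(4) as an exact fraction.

z(1) = 8/(2 + 1) = 8/3.
z(2) = 8/(8/3 + 1) = 24/11.
z(3) = 8/(24/11 + 1) = 88/35.
z(4) = 8/(88/35 + 1) = 280/123.

280/123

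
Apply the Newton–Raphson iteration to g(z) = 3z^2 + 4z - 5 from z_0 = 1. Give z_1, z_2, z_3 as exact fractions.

z_1 = 4/5, z_2 = 173/220, z_3 = 331787/421960

g'(z) = 6z + 4.
g(1) = 2, g'(1) = 10, so z_1 = 1 - 2/10 = 4/5.
g(4/5) = 3/25, g'(4/5) = 44/5, so z_2 = (4/5) - (3/25)/(44/5) = 173/220.
g(173/220) = 27/48400, g'(173/220) = 959/110, so z_3 = (173/220) - (27/48400)/(959/110) = 331787/421960.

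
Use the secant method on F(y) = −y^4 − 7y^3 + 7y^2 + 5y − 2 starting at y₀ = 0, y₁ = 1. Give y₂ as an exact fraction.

F(0) = −2, F(1) = 2. y₂ = 1 − 2·(1 − 0)/(2 − (−2)) = 1/2.

1/2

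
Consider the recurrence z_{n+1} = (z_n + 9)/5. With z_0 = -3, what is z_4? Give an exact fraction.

1401/625

z_1 = ((-3) + 9)/5 = 6/5.
z_2 = ((6/5) + 9)/5 = 51/25.
z_3 = ((51/25) + 9)/5 = 276/125.
z_4 = ((276/125) + 9)/5 = 1401/625.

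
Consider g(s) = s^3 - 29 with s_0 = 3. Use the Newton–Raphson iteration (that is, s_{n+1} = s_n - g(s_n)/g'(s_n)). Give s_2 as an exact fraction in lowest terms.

g'(s) = 3s^2.
g(3) = -2, g'(3) = 27, so s_1 = 3 - (-2)/27 = 83/27.
g(83/27) = 980/19683, g'(83/27) = 6889/243, so s_2 = (83/27) - (980/19683)/(6889/243) = 1714381/558009.

1714381/558009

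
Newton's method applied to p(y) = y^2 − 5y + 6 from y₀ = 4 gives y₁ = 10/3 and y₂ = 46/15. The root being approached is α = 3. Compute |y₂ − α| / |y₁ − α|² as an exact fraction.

y₁ − α = 10/3 − 3 = 1/3, so |y₁ − α| = 1/3.
y₂ − α = 46/15 − 3 = 1/15, so |y₂ − α| = 1/15.
|y₁ − α|² = 1/9.
Ratio = (1/15) / (1/9) = 3/5.

3/5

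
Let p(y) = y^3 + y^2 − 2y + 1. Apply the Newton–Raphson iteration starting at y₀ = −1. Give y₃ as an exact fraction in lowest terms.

8014/8561

p'(y) = 3y^2 + 2y − 2.
p(−1) = 3, p'(−1) = −1, so y₁ = (−1) − 3/(−1) = 2.
p(2) = 9, p'(2) = 14, so y₂ = 2 − 9/14 = 19/14.
p(19/14) = 7209/2744, p'(19/14) = 1223/196, so y₃ = (19/14) − (7209/2744)/(1223/196) = 8014/8561.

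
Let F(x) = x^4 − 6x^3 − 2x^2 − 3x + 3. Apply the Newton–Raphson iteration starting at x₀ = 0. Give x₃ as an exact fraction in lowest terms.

185/337

F'(x) = 4x^3 − 18x^2 − 4x − 3.
F(0) = 3, F'(0) = −3, so x₁ = 0 − 3/(−3) = 1.
F(1) = −7, F'(1) = −21, so x₂ = 1 − (−7)/(−21) = 2/3.
F(2/3) = −119/81, F'(2/3) = −337/27, so x₃ = (2/3) − (−119/81)/(−337/27) = 185/337.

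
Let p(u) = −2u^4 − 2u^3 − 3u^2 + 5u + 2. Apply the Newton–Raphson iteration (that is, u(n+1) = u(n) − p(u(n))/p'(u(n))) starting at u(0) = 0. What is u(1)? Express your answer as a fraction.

−2/5

p'(u) = −8u^3 − 6u^2 − 6u + 5.
p(0) = 2, p'(0) = 5, so u(1) = 0 − 2/5 = −2/5.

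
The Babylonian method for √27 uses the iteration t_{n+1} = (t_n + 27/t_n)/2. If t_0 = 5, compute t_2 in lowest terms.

t_1 = (5 + 27/5)/2 = 26/5.
t_2 = (26/5 + 27/(26/5))/2 = 1351/260.

1351/260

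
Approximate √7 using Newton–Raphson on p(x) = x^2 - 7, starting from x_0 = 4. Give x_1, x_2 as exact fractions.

p'(x) = 2x.
p(4) = 9, p'(4) = 8, so x_1 = 4 - 9/8 = 23/8.
p(23/8) = 81/64, p'(23/8) = 23/4, so x_2 = (23/8) - (81/64)/(23/4) = 977/368.

x_1 = 23/8, x_2 = 977/368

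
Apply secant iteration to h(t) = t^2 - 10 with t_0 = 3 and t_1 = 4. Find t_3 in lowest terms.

h(3) = -1, h(4) = 6. t_2 = 4 - 6·(4 - 3)/(6 - (-1)) = 22/7.
h(4) = 6, h(22/7) = -6/49. t_3 = (22/7) - (-6/49)·((22/7) - 4)/((-6/49) - 6) = 79/25.

79/25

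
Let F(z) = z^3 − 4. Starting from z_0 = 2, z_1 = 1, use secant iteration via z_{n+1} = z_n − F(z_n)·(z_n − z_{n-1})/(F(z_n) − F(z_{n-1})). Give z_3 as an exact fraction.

122/73

F(2) = 4, F(1) = −3. z_2 = 1 − (−3)·(1 − 2)/((−3) − 4) = 10/7.
F(1) = −3, F(10/7) = −372/343. z_3 = (10/7) − (−372/343)·((10/7) − 1)/((−372/343) − (−3)) = 122/73.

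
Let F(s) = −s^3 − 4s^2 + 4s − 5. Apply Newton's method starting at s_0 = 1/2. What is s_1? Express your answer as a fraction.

F'(s) = −3s^2 − 8s + 4.
F(1/2) = −33/8, F'(1/2) = −3/4, so s_1 = (1/2) − (−33/8)/(−3/4) = −5.

−5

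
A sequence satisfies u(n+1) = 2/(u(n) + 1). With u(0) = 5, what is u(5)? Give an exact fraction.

u(1) = 2/(5 + 1) = 1/3.
u(2) = 2/(1/3 + 1) = 3/2.
u(3) = 2/(3/2 + 1) = 4/5.
u(4) = 2/(4/5 + 1) = 10/9.
u(5) = 2/(10/9 + 1) = 18/19.

18/19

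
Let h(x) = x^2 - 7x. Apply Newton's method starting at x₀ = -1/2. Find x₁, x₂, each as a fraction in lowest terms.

h'(x) = 2x - 7.
h(-1/2) = 15/4, h'(-1/2) = -8, so x₁ = (-1/2) - (15/4)/(-8) = -1/32.
h(-1/32) = 225/1024, h'(-1/32) = -113/16, so x₂ = (-1/32) - (225/1024)/(-113/16) = -1/7232.

x₁ = -1/32, x₂ = -1/7232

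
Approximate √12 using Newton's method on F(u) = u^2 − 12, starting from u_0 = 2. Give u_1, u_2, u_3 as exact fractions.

F'(u) = 2u.
F(2) = −8, F'(2) = 4, so u_1 = 2 − (−8)/4 = 4.
F(4) = 4, F'(4) = 8, so u_2 = 4 − 4/8 = 7/2.
F(7/2) = 1/4, F'(7/2) = 7, so u_3 = (7/2) − (1/4)/7 = 97/28.

u_1 = 4, u_2 = 7/2, u_3 = 97/28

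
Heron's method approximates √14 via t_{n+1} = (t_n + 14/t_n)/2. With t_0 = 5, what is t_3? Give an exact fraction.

t_1 = (5 + 14/5)/2 = 39/10.
t_2 = (39/10 + 14/(39/10))/2 = 2921/780.
t_3 = (2921/780 + 14/(2921/780))/2 = 17049841/4556760.

17049841/4556760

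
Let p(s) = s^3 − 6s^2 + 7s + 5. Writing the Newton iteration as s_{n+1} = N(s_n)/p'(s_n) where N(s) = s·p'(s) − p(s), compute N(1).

p'(s) = 3s^2 − 12s + 7.
N(s) = s·p'(s) − p(s) = s·(3s^2 − 12s + 7) − (s^3 − 6s^2 + 7s + 5) = 2s^3 − 6s^2 − 5.
N(1) = −9.

−9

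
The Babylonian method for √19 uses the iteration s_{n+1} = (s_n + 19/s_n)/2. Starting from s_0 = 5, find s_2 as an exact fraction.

959/220

s_1 = (5 + 19/5)/2 = 22/5.
s_2 = (22/5 + 19/(22/5))/2 = 959/220.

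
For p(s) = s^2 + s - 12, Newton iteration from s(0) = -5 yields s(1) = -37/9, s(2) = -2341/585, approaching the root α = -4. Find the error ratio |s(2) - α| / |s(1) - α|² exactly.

9/65

s(1) - α = -37/9 - (-4) = -37/9 + 4 = -1/9, so |s(1) - α| = 1/9.
s(2) - α = -2341/585 - (-4) = -2341/585 + 4 = -1/585, so |s(2) - α| = 1/585.
|s(1) - α|² = 1/81.
Ratio = (1/585) / (1/81) = 9/65.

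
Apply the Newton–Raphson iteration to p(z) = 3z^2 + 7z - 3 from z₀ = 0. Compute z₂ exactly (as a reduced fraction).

p'(z) = 6z + 7.
p(0) = -3, p'(0) = 7, so z₁ = 0 - (-3)/7 = 3/7.
p(3/7) = 27/49, p'(3/7) = 67/7, so z₂ = (3/7) - (27/49)/(67/7) = 174/469.

174/469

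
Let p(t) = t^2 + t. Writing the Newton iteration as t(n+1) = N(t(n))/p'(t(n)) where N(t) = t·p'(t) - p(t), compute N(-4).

p'(t) = 2t + 1.
N(t) = t·p'(t) - p(t) = t·(2t + 1) - (t^2 + t) = t^2.
N(-4) = 16.

16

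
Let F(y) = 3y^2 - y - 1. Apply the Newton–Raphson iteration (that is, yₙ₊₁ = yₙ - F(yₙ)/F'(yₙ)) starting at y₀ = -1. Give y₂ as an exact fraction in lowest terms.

F'(y) = 6y - 1.
F(-1) = 3, F'(-1) = -7, so y₁ = (-1) - 3/(-7) = -4/7.
F(-4/7) = 27/49, F'(-4/7) = -31/7, so y₂ = (-4/7) - (27/49)/(-31/7) = -97/217.

-97/217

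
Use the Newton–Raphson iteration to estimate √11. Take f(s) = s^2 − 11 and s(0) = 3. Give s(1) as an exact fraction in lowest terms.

10/3

f'(s) = 2s.
f(3) = −2, f'(3) = 6, so s(1) = 3 − (−2)/6 = 10/3.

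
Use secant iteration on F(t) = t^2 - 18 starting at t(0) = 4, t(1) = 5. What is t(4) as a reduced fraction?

F(4) = -2, F(5) = 7. t(2) = 5 - 7·(5 - 4)/(7 - (-2)) = 38/9.
F(5) = 7, F(38/9) = -14/81. t(3) = (38/9) - (-14/81)·((38/9) - 5)/((-14/81) - 7) = 352/83.
F(38/9) = -14/81, F(352/83) = -98/6889. t(4) = (352/83) - (-98/6889)·((352/83) - (38/9))/((-98/6889) - (-14/81)) = 13411/3161.

13411/3161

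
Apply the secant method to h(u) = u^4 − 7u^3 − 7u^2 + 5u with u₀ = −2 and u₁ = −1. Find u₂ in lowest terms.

h(−2) = 34, h(−1) = −4. u₂ = (−1) − (−4)·((−1) − (−2))/((−4) − 34) = −21/19.

−21/19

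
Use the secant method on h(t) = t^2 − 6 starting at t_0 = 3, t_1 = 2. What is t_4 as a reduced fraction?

h(3) = 3, h(2) = −2. t_2 = 2 − (−2)·(2 − 3)/((−2) − 3) = 12/5.
h(2) = −2, h(12/5) = −6/25. t_3 = (12/5) − (−6/25)·((12/5) − 2)/((−6/25) − (−2)) = 27/11.
h(12/5) = −6/25, h(27/11) = 3/121. t_4 = (27/11) − (3/121)·((27/11) − (12/5))/((3/121) − (−6/25)) = 218/89.

218/89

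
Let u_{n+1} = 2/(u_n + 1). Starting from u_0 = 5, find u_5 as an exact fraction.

18/19

u_1 = 2/(5 + 1) = 1/3.
u_2 = 2/(1/3 + 1) = 3/2.
u_3 = 2/(3/2 + 1) = 4/5.
u_4 = 2/(4/5 + 1) = 10/9.
u_5 = 2/(10/9 + 1) = 18/19.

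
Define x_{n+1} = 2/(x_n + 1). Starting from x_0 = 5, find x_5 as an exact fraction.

18/19

x_1 = 2/(5 + 1) = 1/3.
x_2 = 2/(1/3 + 1) = 3/2.
x_3 = 2/(3/2 + 1) = 4/5.
x_4 = 2/(4/5 + 1) = 10/9.
x_5 = 2/(10/9 + 1) = 18/19.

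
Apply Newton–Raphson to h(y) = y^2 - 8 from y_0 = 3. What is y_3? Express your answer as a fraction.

h'(y) = 2y.
h(3) = 1, h'(3) = 6, so y_1 = 3 - 1/6 = 17/6.
h(17/6) = 1/36, h'(17/6) = 17/3, so y_2 = (17/6) - (1/36)/(17/3) = 577/204.
h(577/204) = 1/41616, h'(577/204) = 577/102, so y_3 = (577/204) - (1/41616)/(577/102) = 665857/235416.

665857/235416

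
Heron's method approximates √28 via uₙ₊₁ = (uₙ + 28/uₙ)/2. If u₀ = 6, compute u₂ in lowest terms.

127/24

u₁ = (6 + 28/6)/2 = 16/3.
u₂ = (16/3 + 28/(16/3))/2 = 127/24.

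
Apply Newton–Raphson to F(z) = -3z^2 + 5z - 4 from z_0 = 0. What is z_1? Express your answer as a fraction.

F'(z) = -6z + 5.
F(0) = -4, F'(0) = 5, so z_1 = 0 - (-4)/5 = 4/5.

4/5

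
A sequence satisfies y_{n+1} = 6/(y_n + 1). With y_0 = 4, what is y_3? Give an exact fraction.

66/41

y_1 = 6/(4 + 1) = 6/5.
y_2 = 6/(6/5 + 1) = 30/11.
y_3 = 6/(30/11 + 1) = 66/41.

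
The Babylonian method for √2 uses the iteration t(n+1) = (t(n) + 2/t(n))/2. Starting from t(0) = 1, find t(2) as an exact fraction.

17/12

t(1) = (1 + 2/1)/2 = 3/2.
t(2) = (3/2 + 2/(3/2))/2 = 17/12.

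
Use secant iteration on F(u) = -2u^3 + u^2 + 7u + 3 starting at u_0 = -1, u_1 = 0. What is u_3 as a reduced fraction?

-24/41

F(-1) = -1, F(0) = 3. u_2 = 0 - 3·(0 - (-1))/(3 - (-1)) = -3/4.
F(0) = 3, F(-3/4) = -27/32. u_3 = (-3/4) - (-27/32)·((-3/4) - 0)/((-27/32) - 3) = -24/41.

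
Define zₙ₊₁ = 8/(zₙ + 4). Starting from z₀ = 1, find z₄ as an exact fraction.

z₁ = 8/(1 + 4) = 8/5.
z₂ = 8/(8/5 + 4) = 10/7.
z₃ = 8/(10/7 + 4) = 28/19.
z₄ = 8/(28/19 + 4) = 19/13.

19/13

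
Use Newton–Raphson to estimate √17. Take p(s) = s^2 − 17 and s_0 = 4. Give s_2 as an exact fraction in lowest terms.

p'(s) = 2s.
p(4) = −1, p'(4) = 8, so s_1 = 4 − (−1)/8 = 33/8.
p(33/8) = 1/64, p'(33/8) = 33/4, so s_2 = (33/8) − (1/64)/(33/4) = 2177/528.

2177/528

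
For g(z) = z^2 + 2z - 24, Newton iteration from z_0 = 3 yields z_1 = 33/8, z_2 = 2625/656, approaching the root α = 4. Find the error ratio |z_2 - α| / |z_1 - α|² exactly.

z_1 - α = 33/8 - 4 = 1/8, so |z_1 - α| = 1/8.
z_2 - α = 2625/656 - 4 = 1/656, so |z_2 - α| = 1/656.
|z_1 - α|² = 1/64.
Ratio = (1/656) / (1/64) = 4/41.

4/41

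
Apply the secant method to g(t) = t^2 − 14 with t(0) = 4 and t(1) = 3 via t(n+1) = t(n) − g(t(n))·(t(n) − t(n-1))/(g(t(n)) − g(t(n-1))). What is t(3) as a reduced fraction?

176/47

g(4) = 2, g(3) = −5. t(2) = 3 − (−5)·(3 − 4)/((−5) − 2) = 26/7.
g(3) = −5, g(26/7) = −10/49. t(3) = (26/7) − (−10/49)·((26/7) − 3)/((−10/49) − (−5)) = 176/47.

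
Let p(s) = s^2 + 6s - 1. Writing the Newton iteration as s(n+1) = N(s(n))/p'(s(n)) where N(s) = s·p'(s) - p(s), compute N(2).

5

p'(s) = 2s + 6.
N(s) = s·p'(s) - p(s) = s·(2s + 6) - (s^2 + 6s - 1) = s^2 + 1.
N(2) = 5.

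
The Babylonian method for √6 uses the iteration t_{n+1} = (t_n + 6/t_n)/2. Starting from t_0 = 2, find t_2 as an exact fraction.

49/20

t_1 = (2 + 6/2)/2 = 5/2.
t_2 = (5/2 + 6/(5/2))/2 = 49/20.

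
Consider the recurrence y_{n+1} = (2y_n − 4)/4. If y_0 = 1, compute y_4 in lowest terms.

y_1 = (2·1 − 4)/4 = −1/2.
y_2 = (2·(−1/2) − 4)/4 = −5/4.
y_3 = (2·(−5/4) − 4)/4 = −13/8.
y_4 = (2·(−13/8) − 4)/4 = −29/16.

−29/16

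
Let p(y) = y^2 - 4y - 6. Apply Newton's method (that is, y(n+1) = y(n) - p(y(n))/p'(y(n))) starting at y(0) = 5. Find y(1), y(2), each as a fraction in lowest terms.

p'(y) = 2y - 4.
p(5) = -1, p'(5) = 6, so y(1) = 5 - (-1)/6 = 31/6.
p(31/6) = 1/36, p'(31/6) = 19/3, so y(2) = (31/6) - (1/36)/(19/3) = 1177/228.

y(1) = 31/6, y(2) = 1177/228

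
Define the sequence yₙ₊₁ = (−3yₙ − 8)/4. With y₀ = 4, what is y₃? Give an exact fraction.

−53/16

y₁ = (−3·4 − 8)/4 = −5.
y₂ = (−3·(−5) − 8)/4 = 7/4.
y₃ = (−3·(7/4) − 8)/4 = −53/16.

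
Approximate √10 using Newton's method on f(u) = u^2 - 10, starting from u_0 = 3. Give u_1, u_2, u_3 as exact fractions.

f'(u) = 2u.
f(3) = -1, f'(3) = 6, so u_1 = 3 - (-1)/6 = 19/6.
f(19/6) = 1/36, f'(19/6) = 19/3, so u_2 = (19/6) - (1/36)/(19/3) = 721/228.
f(721/228) = 1/51984, f'(721/228) = 721/114, so u_3 = (721/228) - (1/51984)/(721/114) = 1039681/328776.

u_1 = 19/6, u_2 = 721/228, u_3 = 1039681/328776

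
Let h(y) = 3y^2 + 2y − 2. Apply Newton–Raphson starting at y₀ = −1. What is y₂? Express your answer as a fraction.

−107/88

h'(y) = 6y + 2.
h(−1) = −1, h'(−1) = −4, so y₁ = (−1) − (−1)/(−4) = −5/4.
h(−5/4) = 3/16, h'(−5/4) = −11/2, so y₂ = (−5/4) − (3/16)/(−11/2) = −107/88.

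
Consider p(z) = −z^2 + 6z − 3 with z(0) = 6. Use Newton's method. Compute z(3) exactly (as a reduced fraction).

10681/1960

p'(z) = −2z + 6.
p(6) = −3, p'(6) = −6, so z(1) = 6 − (−3)/(−6) = 11/2.
p(11/2) = −1/4, p'(11/2) = −5, so z(2) = (11/2) − (−1/4)/(−5) = 109/20.
p(109/20) = −1/400, p'(109/20) = −49/10, so z(3) = (109/20) − (−1/400)/(−49/10) = 10681/1960.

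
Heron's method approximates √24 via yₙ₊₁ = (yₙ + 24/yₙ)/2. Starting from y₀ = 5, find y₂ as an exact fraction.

4801/980

y₁ = (5 + 24/5)/2 = 49/10.
y₂ = (49/10 + 24/(49/10))/2 = 4801/980.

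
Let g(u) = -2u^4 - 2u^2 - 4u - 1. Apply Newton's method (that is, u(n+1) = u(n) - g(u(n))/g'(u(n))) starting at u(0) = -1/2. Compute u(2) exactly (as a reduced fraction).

-1981/7136

g'(u) = -8u^3 - 4u - 4.
g(-1/2) = 3/8, g'(-1/2) = -1, so u(1) = (-1/2) - (3/8)/(-1) = -1/8.
g(-1/8) = -1089/2048, g'(-1/8) = -223/64, so u(2) = (-1/8) - (-1089/2048)/(-223/64) = -1981/7136.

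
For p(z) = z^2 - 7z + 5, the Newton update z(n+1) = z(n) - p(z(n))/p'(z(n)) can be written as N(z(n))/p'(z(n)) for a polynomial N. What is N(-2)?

-1

p'(z) = 2z - 7.
N(z) = z·p'(z) - p(z) = z·(2z - 7) - (z^2 - 7z + 5) = z^2 - 5.
N(-2) = -1.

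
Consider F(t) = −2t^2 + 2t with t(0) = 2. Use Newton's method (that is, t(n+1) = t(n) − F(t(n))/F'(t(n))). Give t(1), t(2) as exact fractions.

t(1) = 4/3, t(2) = 16/15

F'(t) = −4t + 2.
F(2) = −4, F'(2) = −6, so t(1) = 2 − (−4)/(−6) = 4/3.
F(4/3) = −8/9, F'(4/3) = −10/3, so t(2) = (4/3) − (−8/9)/(−10/3) = 16/15.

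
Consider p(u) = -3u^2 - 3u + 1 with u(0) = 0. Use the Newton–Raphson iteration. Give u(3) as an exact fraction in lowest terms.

91/345

p'(u) = -6u - 3.
p(0) = 1, p'(0) = -3, so u(1) = 0 - 1/(-3) = 1/3.
p(1/3) = -1/3, p'(1/3) = -5, so u(2) = (1/3) - (-1/3)/(-5) = 4/15.
p(4/15) = -1/75, p'(4/15) = -23/5, so u(3) = (4/15) - (-1/75)/(-23/5) = 91/345.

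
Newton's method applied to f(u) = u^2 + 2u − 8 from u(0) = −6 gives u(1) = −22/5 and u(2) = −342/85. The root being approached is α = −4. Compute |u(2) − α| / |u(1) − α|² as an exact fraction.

u(1) − α = −22/5 − (−4) = −22/5 + 4 = −2/5, so |u(1) − α| = 2/5.
u(2) − α = −342/85 − (−4) = −342/85 + 4 = −2/85, so |u(2) − α| = 2/85.
|u(1) − α|² = 4/25.
Ratio = (2/85) / (4/25) = 5/34.

5/34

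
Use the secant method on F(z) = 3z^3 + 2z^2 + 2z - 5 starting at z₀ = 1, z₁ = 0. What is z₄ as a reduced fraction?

F(1) = 2, F(0) = -5. z₂ = 0 - (-5)·(0 - 1)/((-5) - 2) = 5/7.
F(0) = -5, F(5/7) = -500/343. z₃ = (5/7) - (-500/343)·((5/7) - 0)/((-500/343) - (-5)) = 245/243.
F(5/7) = -500/343, F(245/243) = 10160000/4782969. z₄ = (245/243) - (10160000/4782969)·((245/243) - (5/7))/((10160000/4782969) - (-500/343)) = 9800735/11752729.

9800735/11752729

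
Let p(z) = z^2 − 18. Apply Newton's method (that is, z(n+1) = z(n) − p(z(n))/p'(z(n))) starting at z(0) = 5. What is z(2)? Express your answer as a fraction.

3649/860

p'(z) = 2z.
p(5) = 7, p'(5) = 10, so z(1) = 5 − 7/10 = 43/10.
p(43/10) = 49/100, p'(43/10) = 43/5, so z(2) = (43/10) − (49/100)/(43/5) = 3649/860.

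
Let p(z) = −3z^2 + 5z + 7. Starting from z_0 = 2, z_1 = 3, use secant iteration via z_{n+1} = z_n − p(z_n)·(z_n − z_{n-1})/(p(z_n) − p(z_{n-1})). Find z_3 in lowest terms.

p(2) = 5, p(3) = −5. z_2 = 3 − (−5)·(3 − 2)/((−5) − 5) = 5/2.
p(3) = −5, p(5/2) = 3/4. z_3 = (5/2) − (3/4)·((5/2) − 3)/((3/4) − (−5)) = 59/23.

59/23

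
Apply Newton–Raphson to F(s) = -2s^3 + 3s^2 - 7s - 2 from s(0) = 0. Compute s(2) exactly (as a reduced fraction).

F'(s) = -6s^2 + 6s - 7.
F(0) = -2, F'(0) = -7, so s(1) = 0 - (-2)/(-7) = -2/7.
F(-2/7) = 100/343, F'(-2/7) = -451/49, so s(2) = (-2/7) - (100/343)/(-451/49) = -802/3157.

-802/3157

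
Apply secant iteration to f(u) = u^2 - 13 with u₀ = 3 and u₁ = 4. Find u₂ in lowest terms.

f(3) = -4, f(4) = 3. u₂ = 4 - 3·(4 - 3)/(3 - (-4)) = 25/7.

25/7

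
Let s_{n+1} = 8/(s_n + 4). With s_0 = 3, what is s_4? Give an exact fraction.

25/17

s_1 = 8/(3 + 4) = 8/7.
s_2 = 8/(8/7 + 4) = 14/9.
s_3 = 8/(14/9 + 4) = 36/25.
s_4 = 8/(36/25 + 4) = 25/17.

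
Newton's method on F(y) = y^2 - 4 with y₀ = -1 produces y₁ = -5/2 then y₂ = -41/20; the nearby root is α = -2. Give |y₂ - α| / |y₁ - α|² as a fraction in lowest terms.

1/5

y₁ - α = -5/2 - (-2) = -5/2 + 2 = -1/2, so |y₁ - α| = 1/2.
y₂ - α = -41/20 - (-2) = -41/20 + 2 = -1/20, so |y₂ - α| = 1/20.
|y₁ - α|² = 1/4.
Ratio = (1/20) / (1/4) = 1/5.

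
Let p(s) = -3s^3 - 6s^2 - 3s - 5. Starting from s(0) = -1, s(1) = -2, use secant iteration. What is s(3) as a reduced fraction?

p(-1) = -5, p(-2) = 1. s(2) = (-2) - 1·((-2) - (-1))/(1 - (-5)) = -11/6.
p(-2) = 1, p(-11/6) = -85/72. s(3) = (-11/6) - (-85/72)·((-11/6) - (-2))/((-85/72) - 1) = -302/157.

-302/157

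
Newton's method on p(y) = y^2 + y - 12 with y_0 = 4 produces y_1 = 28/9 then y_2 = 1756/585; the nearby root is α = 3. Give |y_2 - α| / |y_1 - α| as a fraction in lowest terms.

1/65

y_1 - α = 28/9 - 3 = 1/9, so |y_1 - α| = 1/9.
y_2 - α = 1756/585 - 3 = 1/585, so |y_2 - α| = 1/585.
Ratio = (1/585) / (1/9) = 1/65.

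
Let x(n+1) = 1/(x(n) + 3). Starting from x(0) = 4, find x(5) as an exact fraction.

x(1) = 1/(4 + 3) = 1/7.
x(2) = 1/(1/7 + 3) = 7/22.
x(3) = 1/(7/22 + 3) = 22/73.
x(4) = 1/(22/73 + 3) = 73/241.
x(5) = 1/(73/241 + 3) = 241/796.

241/796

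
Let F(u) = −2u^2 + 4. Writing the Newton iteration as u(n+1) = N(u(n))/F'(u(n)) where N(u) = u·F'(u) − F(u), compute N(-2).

F'(u) = −4u.
N(u) = u·F'(u) − F(u) = u·(−4u) − (−2u^2 + 4) = −2u^2 − 4.
N(-2) = −12.

−12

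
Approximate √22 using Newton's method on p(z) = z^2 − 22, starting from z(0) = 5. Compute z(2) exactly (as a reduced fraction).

4409/940

p'(z) = 2z.
p(5) = 3, p'(5) = 10, so z(1) = 5 − 3/10 = 47/10.
p(47/10) = 9/100, p'(47/10) = 47/5, so z(2) = (47/10) − (9/100)/(47/5) = 4409/940.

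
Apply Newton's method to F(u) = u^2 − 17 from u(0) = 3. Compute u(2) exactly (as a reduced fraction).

F'(u) = 2u.
F(3) = −8, F'(3) = 6, so u(1) = 3 − (−8)/6 = 13/3.
F(13/3) = 16/9, F'(13/3) = 26/3, so u(2) = (13/3) − (16/9)/(26/3) = 161/39.

161/39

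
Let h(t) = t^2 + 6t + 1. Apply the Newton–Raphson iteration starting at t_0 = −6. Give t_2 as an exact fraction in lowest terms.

−1189/204

h'(t) = 2t + 6.
h(−6) = 1, h'(−6) = −6, so t_1 = (−6) − 1/(−6) = −35/6.
h(−35/6) = 1/36, h'(−35/6) = −17/3, so t_2 = (−35/6) − (1/36)/(−17/3) = −1189/204.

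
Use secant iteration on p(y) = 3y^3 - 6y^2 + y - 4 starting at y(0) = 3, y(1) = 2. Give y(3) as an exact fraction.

5830/2719

p(3) = 26, p(2) = -2. y(2) = 2 - (-2)·(2 - 3)/((-2) - 26) = 29/14.
p(2) = -2, p(29/14) = -2769/2744. y(3) = (29/14) - (-2769/2744)·((29/14) - 2)/((-2769/2744) - (-2)) = 5830/2719.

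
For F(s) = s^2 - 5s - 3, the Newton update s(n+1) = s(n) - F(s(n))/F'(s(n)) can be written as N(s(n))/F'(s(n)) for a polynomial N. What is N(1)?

F'(s) = 2s - 5.
N(s) = s·F'(s) - F(s) = s·(2s - 5) - (s^2 - 5s - 3) = s^2 + 3.
N(1) = 4.

4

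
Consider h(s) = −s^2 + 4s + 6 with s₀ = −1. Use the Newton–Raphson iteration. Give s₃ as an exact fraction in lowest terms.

h'(s) = −2s + 4.
h(−1) = 1, h'(−1) = 6, so s₁ = (−1) − 1/6 = −7/6.
h(−7/6) = −1/36, h'(−7/6) = 19/3, so s₂ = (−7/6) − (−1/36)/(19/3) = −265/228.
h(−265/228) = −1/51984, h'(−265/228) = 721/114, so s₃ = (−265/228) − (−1/51984)/(721/114) = −382129/328776.

−382129/328776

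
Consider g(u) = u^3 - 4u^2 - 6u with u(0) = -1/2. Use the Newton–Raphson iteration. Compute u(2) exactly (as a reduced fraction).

g'(u) = 3u^2 - 8u - 6.
g(-1/2) = 15/8, g'(-1/2) = -5/4, so u(1) = (-1/2) - (15/8)/(-5/4) = 1.
g(1) = -9, g'(1) = -11, so u(2) = 1 - (-9)/(-11) = 2/11.

2/11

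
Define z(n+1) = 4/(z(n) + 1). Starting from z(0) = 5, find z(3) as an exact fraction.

z(1) = 4/(5 + 1) = 2/3.
z(2) = 4/(2/3 + 1) = 12/5.
z(3) = 4/(12/5 + 1) = 20/17.

20/17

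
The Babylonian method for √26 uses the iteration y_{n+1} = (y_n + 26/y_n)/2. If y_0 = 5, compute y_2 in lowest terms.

5201/1020

y_1 = (5 + 26/5)/2 = 51/10.
y_2 = (51/10 + 26/(51/10))/2 = 5201/1020.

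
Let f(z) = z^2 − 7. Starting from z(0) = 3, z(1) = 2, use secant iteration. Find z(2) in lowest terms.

13/5

f(3) = 2, f(2) = −3. z(2) = 2 − (−3)·(2 − 3)/((−3) − 2) = 13/5.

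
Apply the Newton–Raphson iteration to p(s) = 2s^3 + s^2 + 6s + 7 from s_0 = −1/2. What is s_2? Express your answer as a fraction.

−99361/98722

p'(s) = 6s^2 + 2s + 6.
p(−1/2) = 4, p'(−1/2) = 13/2, so s_1 = (−1/2) − 4/(13/2) = −29/26.
p(−29/26) = −2688/2197, p'(−29/26) = 3797/338, so s_2 = (−29/26) − (−2688/2197)/(3797/338) = −99361/98722.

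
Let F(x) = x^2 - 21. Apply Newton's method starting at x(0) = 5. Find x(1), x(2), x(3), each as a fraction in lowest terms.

x(1) = 23/5, x(2) = 527/115, x(3) = 277727/60605

F'(x) = 2x.
F(5) = 4, F'(5) = 10, so x(1) = 5 - 4/10 = 23/5.
F(23/5) = 4/25, F'(23/5) = 46/5, so x(2) = (23/5) - (4/25)/(46/5) = 527/115.
F(527/115) = 4/13225, F'(527/115) = 1054/115, so x(3) = (527/115) - (4/13225)/(1054/115) = 277727/60605.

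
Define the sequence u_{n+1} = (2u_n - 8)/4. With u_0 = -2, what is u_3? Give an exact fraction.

-15/4

u_1 = (2·(-2) - 8)/4 = -3.
u_2 = (2·(-3) - 8)/4 = -7/2.
u_3 = (2·(-7/2) - 8)/4 = -15/4.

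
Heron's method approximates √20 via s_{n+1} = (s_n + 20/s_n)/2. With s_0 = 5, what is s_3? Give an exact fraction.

s_1 = (5 + 20/5)/2 = 9/2.
s_2 = (9/2 + 20/(9/2))/2 = 161/36.
s_3 = (161/36 + 20/(161/36))/2 = 51841/11592.

51841/11592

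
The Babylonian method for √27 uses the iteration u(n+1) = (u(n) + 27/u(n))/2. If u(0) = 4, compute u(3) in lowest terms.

25575217/4921952

u(1) = (4 + 27/4)/2 = 43/8.
u(2) = (43/8 + 27/(43/8))/2 = 3577/688.
u(3) = (3577/688 + 27/(3577/688))/2 = 25575217/4921952.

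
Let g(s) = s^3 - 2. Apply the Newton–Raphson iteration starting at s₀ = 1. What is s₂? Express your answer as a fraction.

91/72

g'(s) = 3s^2.
g(1) = -1, g'(1) = 3, so s₁ = 1 - (-1)/3 = 4/3.
g(4/3) = 10/27, g'(4/3) = 16/3, so s₂ = (4/3) - (10/27)/(16/3) = 91/72.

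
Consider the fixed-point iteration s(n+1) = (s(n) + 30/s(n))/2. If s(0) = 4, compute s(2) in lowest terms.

1009/184

s(1) = (4 + 30/4)/2 = 23/4.
s(2) = (23/4 + 30/(23/4))/2 = 1009/184.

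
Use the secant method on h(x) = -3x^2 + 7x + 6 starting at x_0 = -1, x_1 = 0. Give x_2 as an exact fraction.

h(-1) = -4, h(0) = 6. x_2 = 0 - 6·(0 - (-1))/(6 - (-4)) = -3/5.

-3/5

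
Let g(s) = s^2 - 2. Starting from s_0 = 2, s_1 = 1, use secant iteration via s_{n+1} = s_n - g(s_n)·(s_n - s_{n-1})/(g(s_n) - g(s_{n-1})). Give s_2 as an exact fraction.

g(2) = 2, g(1) = -1. s_2 = 1 - (-1)·(1 - 2)/((-1) - 2) = 4/3.

4/3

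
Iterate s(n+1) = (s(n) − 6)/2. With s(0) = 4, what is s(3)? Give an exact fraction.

−19/4

s(1) = (4 − 6)/2 = −1.
s(2) = ((−1) − 6)/2 = −7/2.
s(3) = ((−7/2) − 6)/2 = −19/4.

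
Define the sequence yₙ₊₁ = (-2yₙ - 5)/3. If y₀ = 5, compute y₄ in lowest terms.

5/27

y₁ = (-2·5 - 5)/3 = -5.
y₂ = (-2·(-5) - 5)/3 = 5/3.
y₃ = (-2·(5/3) - 5)/3 = -25/9.
y₄ = (-2·(-25/9) - 5)/3 = 5/27.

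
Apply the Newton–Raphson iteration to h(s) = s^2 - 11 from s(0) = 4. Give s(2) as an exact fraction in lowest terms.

1433/432

h'(s) = 2s.
h(4) = 5, h'(4) = 8, so s(1) = 4 - 5/8 = 27/8.
h(27/8) = 25/64, h'(27/8) = 27/4, so s(2) = (27/8) - (25/64)/(27/4) = 1433/432.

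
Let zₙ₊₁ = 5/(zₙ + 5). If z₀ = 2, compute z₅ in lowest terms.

z₁ = 5/(2 + 5) = 5/7.
z₂ = 5/(5/7 + 5) = 7/8.
z₃ = 5/(7/8 + 5) = 40/47.
z₄ = 5/(40/47 + 5) = 47/55.
z₅ = 5/(47/55 + 5) = 275/322.

275/322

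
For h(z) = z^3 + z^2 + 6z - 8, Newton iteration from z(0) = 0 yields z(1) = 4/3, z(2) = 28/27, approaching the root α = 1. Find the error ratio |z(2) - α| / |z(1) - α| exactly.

1/9

z(1) - α = 4/3 - 1 = 1/3, so |z(1) - α| = 1/3.
z(2) - α = 28/27 - 1 = 1/27, so |z(2) - α| = 1/27.
Ratio = (1/27) / (1/3) = 1/9.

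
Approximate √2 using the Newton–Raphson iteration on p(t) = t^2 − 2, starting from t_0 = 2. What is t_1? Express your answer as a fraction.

3/2

p'(t) = 2t.
p(2) = 2, p'(2) = 4, so t_1 = 2 − 2/4 = 3/2.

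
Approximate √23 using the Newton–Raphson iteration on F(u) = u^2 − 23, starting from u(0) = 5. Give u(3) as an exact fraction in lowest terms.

2649601/552480

F'(u) = 2u.
F(5) = 2, F'(5) = 10, so u(1) = 5 − 2/10 = 24/5.
F(24/5) = 1/25, F'(24/5) = 48/5, so u(2) = (24/5) − (1/25)/(48/5) = 1151/240.
F(1151/240) = 1/57600, F'(1151/240) = 1151/120, so u(3) = (1151/240) − (1/57600)/(1151/120) = 2649601/552480.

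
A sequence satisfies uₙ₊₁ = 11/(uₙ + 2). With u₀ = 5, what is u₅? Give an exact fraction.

5819/2455

u₁ = 11/(5 + 2) = 11/7.
u₂ = 11/(11/7 + 2) = 77/25.
u₃ = 11/(77/25 + 2) = 275/127.
u₄ = 11/(275/127 + 2) = 1397/529.
u₅ = 11/(1397/529 + 2) = 5819/2455.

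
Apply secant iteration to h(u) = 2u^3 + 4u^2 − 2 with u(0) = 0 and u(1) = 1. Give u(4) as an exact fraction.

h(0) = −2, h(1) = 4. u(2) = 1 − 4·(1 − 0)/(4 − (−2)) = 1/3.
h(1) = 4, h(1/3) = −40/27. u(3) = (1/3) − (−40/27)·((1/3) − 1)/((−40/27) − 4) = 19/37.
h(1/3) = −40/27, h(19/37) = −34160/50653. u(4) = (19/37) − (−34160/50653)·((19/37) − (1/3))/((−34160/50653) − (−40/27)) = 3665/5519.

3665/5519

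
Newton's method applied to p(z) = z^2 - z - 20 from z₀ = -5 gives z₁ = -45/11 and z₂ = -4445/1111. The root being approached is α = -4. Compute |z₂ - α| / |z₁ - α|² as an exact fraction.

z₁ - α = -45/11 - (-4) = -45/11 + 4 = -1/11, so |z₁ - α| = 1/11.
z₂ - α = -4445/1111 - (-4) = -4445/1111 + 4 = -1/1111, so |z₂ - α| = 1/1111.
|z₁ - α|² = 1/121.
Ratio = (1/1111) / (1/121) = 11/101.

11/101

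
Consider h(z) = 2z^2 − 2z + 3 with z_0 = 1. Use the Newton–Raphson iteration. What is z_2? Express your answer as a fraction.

h'(z) = 4z − 2.
h(1) = 3, h'(1) = 2, so z_1 = 1 − 3/2 = −1/2.
h(−1/2) = 9/2, h'(−1/2) = −4, so z_2 = (−1/2) − (9/2)/(−4) = 5/8.

5/8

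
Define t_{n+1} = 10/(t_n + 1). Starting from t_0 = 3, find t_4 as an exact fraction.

270/97

t_1 = 10/(3 + 1) = 5/2.
t_2 = 10/(5/2 + 1) = 20/7.
t_3 = 10/(20/7 + 1) = 70/27.
t_4 = 10/(70/27 + 1) = 270/97.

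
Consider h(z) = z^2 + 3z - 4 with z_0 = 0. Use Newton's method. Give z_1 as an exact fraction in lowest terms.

h'(z) = 2z + 3.
h(0) = -4, h'(0) = 3, so z_1 = 0 - (-4)/3 = 4/3.

4/3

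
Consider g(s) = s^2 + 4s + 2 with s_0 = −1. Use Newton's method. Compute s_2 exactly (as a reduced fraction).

g'(s) = 2s + 4.
g(−1) = −1, g'(−1) = 2, so s_1 = (−1) − (−1)/2 = −1/2.
g(−1/2) = 1/4, g'(−1/2) = 3, so s_2 = (−1/2) − (1/4)/3 = −7/12.

−7/12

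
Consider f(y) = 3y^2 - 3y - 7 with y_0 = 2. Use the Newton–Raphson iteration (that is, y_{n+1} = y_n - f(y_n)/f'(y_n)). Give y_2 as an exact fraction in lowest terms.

f'(y) = 6y - 3.
f(2) = -1, f'(2) = 9, so y_1 = 2 - (-1)/9 = 19/9.
f(19/9) = 1/27, f'(19/9) = 29/3, so y_2 = (19/9) - (1/27)/(29/3) = 550/261.

550/261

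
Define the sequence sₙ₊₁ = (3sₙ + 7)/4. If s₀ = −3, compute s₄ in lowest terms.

491/128

s₁ = (3·(−3) + 7)/4 = −1/2.
s₂ = (3·(−1/2) + 7)/4 = 11/8.
s₃ = (3·(11/8) + 7)/4 = 89/32.
s₄ = (3·(89/32) + 7)/4 = 491/128.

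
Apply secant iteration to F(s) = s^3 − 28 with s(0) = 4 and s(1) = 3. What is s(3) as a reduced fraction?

113260/37297

F(4) = 36, F(3) = −1. s(2) = 3 − (−1)·(3 − 4)/((−1) − 36) = 112/37.
F(3) = −1, F(112/37) = −13356/50653. s(3) = (112/37) − (−13356/50653)·((112/37) − 3)/((−13356/50653) − (−1)) = 113260/37297.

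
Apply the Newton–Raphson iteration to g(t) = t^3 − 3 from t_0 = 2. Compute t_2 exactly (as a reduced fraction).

g'(t) = 3t^2.
g(2) = 5, g'(2) = 12, so t_1 = 2 − 5/12 = 19/12.
g(19/12) = 1675/1728, g'(19/12) = 361/48, so t_2 = (19/12) − (1675/1728)/(361/48) = 9451/6498.

9451/6498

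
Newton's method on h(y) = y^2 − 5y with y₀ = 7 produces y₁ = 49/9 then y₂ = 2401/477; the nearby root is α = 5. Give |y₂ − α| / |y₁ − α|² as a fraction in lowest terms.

9/53

y₁ − α = 49/9 − 5 = 4/9, so |y₁ − α| = 4/9.
y₂ − α = 2401/477 − 5 = 16/477, so |y₂ − α| = 16/477.
|y₁ − α|² = 16/81.
Ratio = (16/477) / (16/81) = 9/53.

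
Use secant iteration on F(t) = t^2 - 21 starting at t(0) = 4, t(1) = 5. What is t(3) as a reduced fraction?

F(4) = -5, F(5) = 4. t(2) = 5 - 4·(5 - 4)/(4 - (-5)) = 41/9.
F(5) = 4, F(41/9) = -20/81. t(3) = (41/9) - (-20/81)·((41/9) - 5)/((-20/81) - 4) = 197/43.

197/43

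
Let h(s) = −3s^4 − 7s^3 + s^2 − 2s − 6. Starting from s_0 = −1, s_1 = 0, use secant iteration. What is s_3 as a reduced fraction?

−1029/1048

h(−1) = 1, h(0) = −6. s_2 = 0 − (−6)·(0 − (−1))/((−6) − 1) = −6/7.
h(0) = −6, h(−6/7) = −1830/2401. s_3 = (−6/7) − (−1830/2401)·((−6/7) − 0)/((−1830/2401) − (−6)) = −1029/1048.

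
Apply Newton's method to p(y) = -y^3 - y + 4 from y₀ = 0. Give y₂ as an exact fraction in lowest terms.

132/49

p'(y) = -3y^2 - 1.
p(0) = 4, p'(0) = -1, so y₁ = 0 - 4/(-1) = 4.
p(4) = -64, p'(4) = -49, so y₂ = 4 - (-64)/(-49) = 132/49.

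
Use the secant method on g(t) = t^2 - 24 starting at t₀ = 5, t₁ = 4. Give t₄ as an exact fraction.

4316/881

g(5) = 1, g(4) = -8. t₂ = 4 - (-8)·(4 - 5)/((-8) - 1) = 44/9.
g(4) = -8, g(44/9) = -8/81. t₃ = (44/9) - (-8/81)·((44/9) - 4)/((-8/81) - (-8)) = 49/10.
g(44/9) = -8/81, g(49/10) = 1/100. t₄ = (49/10) - (1/100)·((49/10) - (44/9))/((1/100) - (-8/81)) = 4316/881.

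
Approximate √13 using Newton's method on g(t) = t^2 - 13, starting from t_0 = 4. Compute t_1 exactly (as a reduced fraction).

29/8

g'(t) = 2t.
g(4) = 3, g'(4) = 8, so t_1 = 4 - 3/8 = 29/8.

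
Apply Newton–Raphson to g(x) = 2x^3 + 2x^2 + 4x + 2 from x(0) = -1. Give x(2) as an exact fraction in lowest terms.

g'(x) = 6x^2 + 4x + 4.
g(-1) = -2, g'(-1) = 6, so x(1) = (-1) - (-2)/6 = -2/3.
g(-2/3) = -10/27, g'(-2/3) = 4, so x(2) = (-2/3) - (-10/27)/4 = -31/54.

-31/54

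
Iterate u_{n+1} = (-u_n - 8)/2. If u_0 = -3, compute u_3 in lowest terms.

u_1 = (-(-3) - 8)/2 = -5/2.
u_2 = (-(-5/2) - 8)/2 = -11/4.
u_3 = (-(-11/4) - 8)/2 = -21/8.

-21/8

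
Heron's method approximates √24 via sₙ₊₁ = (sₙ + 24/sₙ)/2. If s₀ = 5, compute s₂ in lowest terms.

s₁ = (5 + 24/5)/2 = 49/10.
s₂ = (49/10 + 24/(49/10))/2 = 4801/980.

4801/980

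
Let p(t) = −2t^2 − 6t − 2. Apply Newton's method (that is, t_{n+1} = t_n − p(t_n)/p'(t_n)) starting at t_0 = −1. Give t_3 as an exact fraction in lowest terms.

p'(t) = −4t − 6.
p(−1) = 2, p'(−1) = −2, so t_1 = (−1) − 2/(−2) = 0.
p(0) = −2, p'(0) = −6, so t_2 = 0 − (−2)/(−6) = −1/3.
p(−1/3) = −2/9, p'(−1/3) = −14/3, so t_3 = (−1/3) − (−2/9)/(−14/3) = −8/21.

−8/21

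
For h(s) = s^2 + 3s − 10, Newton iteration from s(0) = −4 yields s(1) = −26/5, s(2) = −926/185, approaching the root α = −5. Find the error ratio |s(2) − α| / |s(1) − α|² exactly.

5/37

s(1) − α = −26/5 − (−5) = −26/5 + 5 = −1/5, so |s(1) − α| = 1/5.
s(2) − α = −926/185 − (−5) = −926/185 + 5 = −1/185, so |s(2) − α| = 1/185.
|s(1) − α|² = 1/25.
Ratio = (1/185) / (1/25) = 5/37.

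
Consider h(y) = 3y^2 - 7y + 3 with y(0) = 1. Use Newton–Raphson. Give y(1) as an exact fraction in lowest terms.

h'(y) = 6y - 7.
h(1) = -1, h'(1) = -1, so y(1) = 1 - (-1)/(-1) = 0.

0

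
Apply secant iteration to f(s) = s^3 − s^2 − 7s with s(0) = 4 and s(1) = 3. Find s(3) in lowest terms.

25488/7967

f(4) = 20, f(3) = −3. s(2) = 3 − (−3)·(3 − 4)/((−3) − 20) = 72/23.
f(3) = −3, f(72/23) = −12600/12167. s(3) = (72/23) − (−12600/12167)·((72/23) − 3)/((−12600/12167) − (−3)) = 25488/7967.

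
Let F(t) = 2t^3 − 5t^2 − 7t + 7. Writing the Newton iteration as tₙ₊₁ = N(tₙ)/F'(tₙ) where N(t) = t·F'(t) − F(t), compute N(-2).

−59

F'(t) = 6t^2 − 10t − 7.
N(t) = t·F'(t) − F(t) = t·(6t^2 − 10t − 7) − (2t^3 − 5t^2 − 7t + 7) = 4t^3 − 5t^2 − 7.
N(-2) = −59.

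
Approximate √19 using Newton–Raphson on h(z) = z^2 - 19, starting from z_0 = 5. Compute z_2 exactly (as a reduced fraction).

h'(z) = 2z.
h(5) = 6, h'(5) = 10, so z_1 = 5 - 6/10 = 22/5.
h(22/5) = 9/25, h'(22/5) = 44/5, so z_2 = (22/5) - (9/25)/(44/5) = 959/220.

959/220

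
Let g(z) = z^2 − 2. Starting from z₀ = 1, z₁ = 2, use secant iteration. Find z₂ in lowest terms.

4/3

g(1) = −1, g(2) = 2. z₂ = 2 − 2·(2 − 1)/(2 − (−1)) = 4/3.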